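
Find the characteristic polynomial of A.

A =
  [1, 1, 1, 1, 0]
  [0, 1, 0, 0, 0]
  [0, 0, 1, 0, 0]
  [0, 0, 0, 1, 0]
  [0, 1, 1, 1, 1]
x^5 - 5*x^4 + 10*x^3 - 10*x^2 + 5*x - 1

Expanding det(x·I − A) (e.g. by cofactor expansion or by noting that A is similar to its Jordan form J, which has the same characteristic polynomial as A) gives
  χ_A(x) = x^5 - 5*x^4 + 10*x^3 - 10*x^2 + 5*x - 1
which factors as (x - 1)^5. The eigenvalues (with algebraic multiplicities) are λ = 1 with multiplicity 5.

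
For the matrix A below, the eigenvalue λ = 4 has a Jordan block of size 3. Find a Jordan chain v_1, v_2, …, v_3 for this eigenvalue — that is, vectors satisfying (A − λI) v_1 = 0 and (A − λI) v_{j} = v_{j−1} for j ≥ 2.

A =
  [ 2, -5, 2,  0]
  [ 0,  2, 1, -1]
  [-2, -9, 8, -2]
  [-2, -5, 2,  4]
A Jordan chain for λ = 4 of length 3:
v_1 = (2, 0, 2, 2)ᵀ
v_2 = (-5, -2, -9, -5)ᵀ
v_3 = (0, 1, 0, 0)ᵀ

Let N = A − (4)·I. We want v_3 with N^3 v_3 = 0 but N^2 v_3 ≠ 0; then v_{j-1} := N · v_j for j = 3, …, 2.

Pick v_3 = (0, 1, 0, 0)ᵀ.
Then v_2 = N · v_3 = (-5, -2, -9, -5)ᵀ.
Then v_1 = N · v_2 = (2, 0, 2, 2)ᵀ.

Sanity check: (A − (4)·I) v_1 = (0, 0, 0, 0)ᵀ = 0. ✓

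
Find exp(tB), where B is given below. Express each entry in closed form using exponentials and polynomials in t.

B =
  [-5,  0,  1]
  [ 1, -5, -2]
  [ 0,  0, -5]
e^{tB} =
  [exp(-5*t), 0, t*exp(-5*t)]
  [t*exp(-5*t), exp(-5*t), t^2*exp(-5*t)/2 - 2*t*exp(-5*t)]
  [0, 0, exp(-5*t)]

Strategy: write B = P · J · P⁻¹ where J is a Jordan canonical form, so e^{tB} = P · e^{tJ} · P⁻¹, and e^{tJ} can be computed block-by-block.

B has Jordan form
J =
  [-5,  1,  0]
  [ 0, -5,  1]
  [ 0,  0, -5]
(up to reordering of blocks).

Per-block formulas:
  For a 3×3 Jordan block J_3(-5): exp(t · J_3(-5)) = e^(-5t)·(I + t·N + (t^2/2)·N^2), where N is the 3×3 nilpotent shift.

After assembling e^{tJ} and conjugating by P, we get:

e^{tB} =
  [exp(-5*t), 0, t*exp(-5*t)]
  [t*exp(-5*t), exp(-5*t), t^2*exp(-5*t)/2 - 2*t*exp(-5*t)]
  [0, 0, exp(-5*t)]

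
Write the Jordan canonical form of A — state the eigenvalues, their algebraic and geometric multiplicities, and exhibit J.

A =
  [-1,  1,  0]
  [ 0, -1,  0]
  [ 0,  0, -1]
J_2(-1) ⊕ J_1(-1)

The characteristic polynomial is
  det(x·I − A) = x^3 + 3*x^2 + 3*x + 1 = (x + 1)^3

Eigenvalues and multiplicities (the geometric multiplicity of λ is n − rank(A − λI), which equals the number of Jordan blocks for λ):
  λ = -1: algebraic multiplicity = 3, geometric multiplicity = 2

Determining the block sizes for each eigenvalue:
  λ = -1: 2 blocks summing to 3 forces exactly one block of size 2 and the rest size 1 → block sizes [2, 1]

Assembling the blocks gives a Jordan form
J =
  [-1,  1,  0]
  [ 0, -1,  0]
  [ 0,  0, -1]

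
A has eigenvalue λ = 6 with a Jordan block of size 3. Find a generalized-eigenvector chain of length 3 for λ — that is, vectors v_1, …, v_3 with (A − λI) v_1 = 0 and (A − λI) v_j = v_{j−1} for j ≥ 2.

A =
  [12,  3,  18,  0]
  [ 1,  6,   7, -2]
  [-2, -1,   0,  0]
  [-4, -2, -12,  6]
A Jordan chain for λ = 6 of length 3:
v_1 = (3, 0, -1, -2)ᵀ
v_2 = (6, 1, -2, -4)ᵀ
v_3 = (1, 0, 0, 0)ᵀ

Let N = A − (6)·I. We want v_3 with N^3 v_3 = 0 but N^2 v_3 ≠ 0; then v_{j-1} := N · v_j for j = 3, …, 2.

Pick v_3 = (1, 0, 0, 0)ᵀ.
Then v_2 = N · v_3 = (6, 1, -2, -4)ᵀ.
Then v_1 = N · v_2 = (3, 0, -1, -2)ᵀ.

Sanity check: (A − (6)·I) v_1 = (0, 0, 0, 0)ᵀ = 0. ✓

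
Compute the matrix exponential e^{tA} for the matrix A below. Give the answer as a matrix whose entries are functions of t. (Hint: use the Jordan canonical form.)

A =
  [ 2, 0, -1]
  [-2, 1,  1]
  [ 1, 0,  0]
e^{tA} =
  [t*exp(t) + exp(t), 0, -t*exp(t)]
  [-t^2*exp(t)/2 - 2*t*exp(t), exp(t), t^2*exp(t)/2 + t*exp(t)]
  [t*exp(t), 0, -t*exp(t) + exp(t)]

Strategy: write A = P · J · P⁻¹ where J is a Jordan canonical form, so e^{tA} = P · e^{tJ} · P⁻¹, and e^{tJ} can be computed block-by-block.

A has Jordan form
J =
  [1, 1, 0]
  [0, 1, 1]
  [0, 0, 1]
(up to reordering of blocks).

Per-block formulas:
  For a 3×3 Jordan block J_3(1): exp(t · J_3(1)) = e^(1t)·(I + t·N + (t^2/2)·N^2), where N is the 3×3 nilpotent shift.

After assembling e^{tJ} and conjugating by P, we get:

e^{tA} =
  [t*exp(t) + exp(t), 0, -t*exp(t)]
  [-t^2*exp(t)/2 - 2*t*exp(t), exp(t), t^2*exp(t)/2 + t*exp(t)]
  [t*exp(t), 0, -t*exp(t) + exp(t)]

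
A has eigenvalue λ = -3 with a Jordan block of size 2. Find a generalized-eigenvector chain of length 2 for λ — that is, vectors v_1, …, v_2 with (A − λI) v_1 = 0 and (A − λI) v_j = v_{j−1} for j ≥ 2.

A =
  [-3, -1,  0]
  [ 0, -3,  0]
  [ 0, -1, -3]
A Jordan chain for λ = -3 of length 2:
v_1 = (-1, 0, -1)ᵀ
v_2 = (0, 1, 0)ᵀ

Let N = A − (-3)·I. We want v_2 with N^2 v_2 = 0 but N^1 v_2 ≠ 0; then v_{j-1} := N · v_j for j = 2, …, 2.

Pick v_2 = (0, 1, 0)ᵀ.
Then v_1 = N · v_2 = (-1, 0, -1)ᵀ.

Sanity check: (A − (-3)·I) v_1 = (0, 0, 0)ᵀ = 0. ✓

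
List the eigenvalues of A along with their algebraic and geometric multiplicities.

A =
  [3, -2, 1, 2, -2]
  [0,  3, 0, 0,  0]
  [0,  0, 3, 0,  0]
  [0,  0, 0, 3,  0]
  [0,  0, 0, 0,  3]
λ = 3: alg = 5, geom = 4

Step 1 — factor the characteristic polynomial to read off the algebraic multiplicities:
  χ_A(x) = (x - 3)^5

Step 2 — compute geometric multiplicities via the rank-nullity identity g(λ) = n − rank(A − λI):
  rank(A − (3)·I) = 1, so dim ker(A − (3)·I) = n − 1 = 4

Summary:
  λ = 3: algebraic multiplicity = 5, geometric multiplicity = 4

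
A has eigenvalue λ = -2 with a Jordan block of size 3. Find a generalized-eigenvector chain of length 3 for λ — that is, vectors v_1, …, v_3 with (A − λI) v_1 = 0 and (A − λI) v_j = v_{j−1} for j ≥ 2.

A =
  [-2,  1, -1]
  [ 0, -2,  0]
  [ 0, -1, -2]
A Jordan chain for λ = -2 of length 3:
v_1 = (1, 0, 0)ᵀ
v_2 = (1, 0, -1)ᵀ
v_3 = (0, 1, 0)ᵀ

Let N = A − (-2)·I. We want v_3 with N^3 v_3 = 0 but N^2 v_3 ≠ 0; then v_{j-1} := N · v_j for j = 3, …, 2.

Pick v_3 = (0, 1, 0)ᵀ.
Then v_2 = N · v_3 = (1, 0, -1)ᵀ.
Then v_1 = N · v_2 = (1, 0, 0)ᵀ.

Sanity check: (A − (-2)·I) v_1 = (0, 0, 0)ᵀ = 0. ✓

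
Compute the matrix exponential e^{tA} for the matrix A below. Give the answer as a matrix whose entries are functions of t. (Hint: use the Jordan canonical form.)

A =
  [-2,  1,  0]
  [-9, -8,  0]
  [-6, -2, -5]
e^{tA} =
  [3*t*exp(-5*t) + exp(-5*t), t*exp(-5*t), 0]
  [-9*t*exp(-5*t), -3*t*exp(-5*t) + exp(-5*t), 0]
  [-6*t*exp(-5*t), -2*t*exp(-5*t), exp(-5*t)]

Strategy: write A = P · J · P⁻¹ where J is a Jordan canonical form, so e^{tA} = P · e^{tJ} · P⁻¹, and e^{tJ} can be computed block-by-block.

A has Jordan form
J =
  [-5,  1,  0]
  [ 0, -5,  0]
  [ 0,  0, -5]
(up to reordering of blocks).

Per-block formulas:
  For a 2×2 Jordan block J_2(-5): exp(t · J_2(-5)) = e^(-5t)·(I + t·N), where N is the 2×2 nilpotent shift.
  For a 1×1 block at λ = -5: exp(t · [-5]) = [e^(-5t)].

After assembling e^{tJ} and conjugating by P, we get:

e^{tA} =
  [3*t*exp(-5*t) + exp(-5*t), t*exp(-5*t), 0]
  [-9*t*exp(-5*t), -3*t*exp(-5*t) + exp(-5*t), 0]
  [-6*t*exp(-5*t), -2*t*exp(-5*t), exp(-5*t)]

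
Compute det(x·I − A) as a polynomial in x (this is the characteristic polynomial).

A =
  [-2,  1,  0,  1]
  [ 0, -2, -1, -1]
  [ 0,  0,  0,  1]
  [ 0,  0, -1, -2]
x^4 + 6*x^3 + 13*x^2 + 12*x + 4

Expanding det(x·I − A) (e.g. by cofactor expansion or by noting that A is similar to its Jordan form J, which has the same characteristic polynomial as A) gives
  χ_A(x) = x^4 + 6*x^3 + 13*x^2 + 12*x + 4
which factors as (x + 1)^2*(x + 2)^2. The eigenvalues (with algebraic multiplicities) are λ = -2 with multiplicity 2, λ = -1 with multiplicity 2.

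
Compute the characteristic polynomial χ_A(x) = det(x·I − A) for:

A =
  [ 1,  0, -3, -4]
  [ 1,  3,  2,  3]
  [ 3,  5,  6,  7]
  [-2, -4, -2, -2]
x^4 - 8*x^3 + 24*x^2 - 32*x + 16

Expanding det(x·I − A) (e.g. by cofactor expansion or by noting that A is similar to its Jordan form J, which has the same characteristic polynomial as A) gives
  χ_A(x) = x^4 - 8*x^3 + 24*x^2 - 32*x + 16
which factors as (x - 2)^4. The eigenvalues (with algebraic multiplicities) are λ = 2 with multiplicity 4.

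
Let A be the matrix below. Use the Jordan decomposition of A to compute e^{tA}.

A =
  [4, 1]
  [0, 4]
e^{tA} =
  [exp(4*t), t*exp(4*t)]
  [0, exp(4*t)]

Strategy: write A = P · J · P⁻¹ where J is a Jordan canonical form, so e^{tA} = P · e^{tJ} · P⁻¹, and e^{tJ} can be computed block-by-block.

A has Jordan form
J =
  [4, 1]
  [0, 4]
(up to reordering of blocks).

Per-block formulas:
  For a 2×2 Jordan block J_2(4): exp(t · J_2(4)) = e^(4t)·(I + t·N), where N is the 2×2 nilpotent shift.

After assembling e^{tJ} and conjugating by P, we get:

e^{tA} =
  [exp(4*t), t*exp(4*t)]
  [0, exp(4*t)]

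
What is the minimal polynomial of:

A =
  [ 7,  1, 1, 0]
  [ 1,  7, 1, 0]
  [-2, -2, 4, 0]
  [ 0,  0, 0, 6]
x^2 - 12*x + 36

The characteristic polynomial is χ_A(x) = (x - 6)^4, so the eigenvalues are known. The minimal polynomial is
  m_A(x) = Π_λ (x − λ)^{k_λ}
where k_λ is the size of the *largest* Jordan block for λ (equivalently, the smallest k with (A − λI)^k v = 0 for every generalised eigenvector v of λ).

  λ = 6: largest Jordan block has size 2, contributing (x − 6)^2

So m_A(x) = (x - 6)^2 = x^2 - 12*x + 36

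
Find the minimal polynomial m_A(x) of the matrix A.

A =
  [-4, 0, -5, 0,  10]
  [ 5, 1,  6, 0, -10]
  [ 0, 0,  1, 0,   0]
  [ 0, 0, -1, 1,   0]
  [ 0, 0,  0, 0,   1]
x^3 + 2*x^2 - 7*x + 4

The characteristic polynomial is χ_A(x) = (x - 1)^4*(x + 4), so the eigenvalues are known. The minimal polynomial is
  m_A(x) = Π_λ (x − λ)^{k_λ}
where k_λ is the size of the *largest* Jordan block for λ (equivalently, the smallest k with (A − λI)^k v = 0 for every generalised eigenvector v of λ).

  λ = -4: largest Jordan block has size 1, contributing (x + 4)
  λ = 1: largest Jordan block has size 2, contributing (x − 1)^2

So m_A(x) = (x - 1)^2*(x + 4) = x^3 + 2*x^2 - 7*x + 4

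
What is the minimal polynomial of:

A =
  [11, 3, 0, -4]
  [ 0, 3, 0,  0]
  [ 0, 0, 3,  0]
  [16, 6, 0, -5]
x^2 - 6*x + 9

The characteristic polynomial is χ_A(x) = (x - 3)^4, so the eigenvalues are known. The minimal polynomial is
  m_A(x) = Π_λ (x − λ)^{k_λ}
where k_λ is the size of the *largest* Jordan block for λ (equivalently, the smallest k with (A − λI)^k v = 0 for every generalised eigenvector v of λ).

  λ = 3: largest Jordan block has size 2, contributing (x − 3)^2

So m_A(x) = (x - 3)^2 = x^2 - 6*x + 9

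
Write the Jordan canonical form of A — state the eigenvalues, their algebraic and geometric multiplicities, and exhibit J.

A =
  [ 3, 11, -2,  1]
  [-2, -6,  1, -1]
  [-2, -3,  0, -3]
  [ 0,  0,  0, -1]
J_3(-1) ⊕ J_1(-1)

The characteristic polynomial is
  det(x·I − A) = x^4 + 4*x^3 + 6*x^2 + 4*x + 1 = (x + 1)^4

Eigenvalues and multiplicities (the geometric multiplicity of λ is n − rank(A − λI), which equals the number of Jordan blocks for λ):
  λ = -1: algebraic multiplicity = 4, geometric multiplicity = 2

Determining the block sizes for each eigenvalue:
  λ = -1: with am = 4 and gm = 2, the partition is not yet determined (e.g. several partitions of 4 into 2 parts exist). Let N = A − (-1)·I. Computing rank(N^1) = 2, rank(N^2) = 1, rank(N^3) = 0; the number of blocks of size ≥ j is rank(N^{j−1}) − rank(N^j), giving [2, 1, 1]. So we have 1 block(s) of size 3, 1 block(s) of size 1 → block sizes [3, 1]

Assembling the blocks gives a Jordan form
J =
  [-1,  1,  0,  0]
  [ 0, -1,  1,  0]
  [ 0,  0, -1,  0]
  [ 0,  0,  0, -1]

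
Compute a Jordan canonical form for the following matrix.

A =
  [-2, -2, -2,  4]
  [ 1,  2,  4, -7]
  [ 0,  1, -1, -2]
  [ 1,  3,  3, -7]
J_3(-2) ⊕ J_1(-2)

The characteristic polynomial is
  det(x·I − A) = x^4 + 8*x^3 + 24*x^2 + 32*x + 16 = (x + 2)^4

Eigenvalues and multiplicities (the geometric multiplicity of λ is n − rank(A − λI), which equals the number of Jordan blocks for λ):
  λ = -2: algebraic multiplicity = 4, geometric multiplicity = 2

Determining the block sizes for each eigenvalue:
  λ = -2: with am = 4 and gm = 2, the partition is not yet determined (e.g. several partitions of 4 into 2 parts exist). Let N = A − (-2)·I. Computing rank(N^1) = 2, rank(N^2) = 1, rank(N^3) = 0; the number of blocks of size ≥ j is rank(N^{j−1}) − rank(N^j), giving [2, 1, 1]. So we have 1 block(s) of size 3, 1 block(s) of size 1 → block sizes [3, 1]

Assembling the blocks gives a Jordan form
J =
  [-2,  1,  0,  0]
  [ 0, -2,  1,  0]
  [ 0,  0, -2,  0]
  [ 0,  0,  0, -2]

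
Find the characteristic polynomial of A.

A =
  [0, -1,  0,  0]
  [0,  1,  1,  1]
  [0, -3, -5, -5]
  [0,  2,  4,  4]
x^4

Expanding det(x·I − A) (e.g. by cofactor expansion or by noting that A is similar to its Jordan form J, which has the same characteristic polynomial as A) gives
  χ_A(x) = x^4
which factors as x^4. The eigenvalues (with algebraic multiplicities) are λ = 0 with multiplicity 4.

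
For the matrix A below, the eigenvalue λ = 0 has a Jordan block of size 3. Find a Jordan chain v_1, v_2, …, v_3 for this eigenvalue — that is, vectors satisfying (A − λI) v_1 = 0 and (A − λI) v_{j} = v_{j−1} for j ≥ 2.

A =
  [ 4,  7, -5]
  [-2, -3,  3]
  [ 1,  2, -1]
A Jordan chain for λ = 0 of length 3:
v_1 = (-3, 1, -1)ᵀ
v_2 = (4, -2, 1)ᵀ
v_3 = (1, 0, 0)ᵀ

Let N = A − (0)·I. We want v_3 with N^3 v_3 = 0 but N^2 v_3 ≠ 0; then v_{j-1} := N · v_j for j = 3, …, 2.

Pick v_3 = (1, 0, 0)ᵀ.
Then v_2 = N · v_3 = (4, -2, 1)ᵀ.
Then v_1 = N · v_2 = (-3, 1, -1)ᵀ.

Sanity check: (A − (0)·I) v_1 = (0, 0, 0)ᵀ = 0. ✓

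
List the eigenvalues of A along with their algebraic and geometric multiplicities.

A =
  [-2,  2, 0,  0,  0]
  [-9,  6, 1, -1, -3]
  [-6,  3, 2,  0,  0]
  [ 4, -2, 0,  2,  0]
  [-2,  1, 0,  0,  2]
λ = 2: alg = 5, geom = 3

Step 1 — factor the characteristic polynomial to read off the algebraic multiplicities:
  χ_A(x) = (x - 2)^5

Step 2 — compute geometric multiplicities via the rank-nullity identity g(λ) = n − rank(A − λI):
  rank(A − (2)·I) = 2, so dim ker(A − (2)·I) = n − 2 = 3

Summary:
  λ = 2: algebraic multiplicity = 5, geometric multiplicity = 3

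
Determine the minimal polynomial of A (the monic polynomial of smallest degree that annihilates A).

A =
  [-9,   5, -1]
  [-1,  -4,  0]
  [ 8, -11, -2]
x^3 + 15*x^2 + 75*x + 125

The characteristic polynomial is χ_A(x) = (x + 5)^3, so the eigenvalues are known. The minimal polynomial is
  m_A(x) = Π_λ (x − λ)^{k_λ}
where k_λ is the size of the *largest* Jordan block for λ (equivalently, the smallest k with (A − λI)^k v = 0 for every generalised eigenvector v of λ).

  λ = -5: largest Jordan block has size 3, contributing (x + 5)^3

So m_A(x) = (x + 5)^3 = x^3 + 15*x^2 + 75*x + 125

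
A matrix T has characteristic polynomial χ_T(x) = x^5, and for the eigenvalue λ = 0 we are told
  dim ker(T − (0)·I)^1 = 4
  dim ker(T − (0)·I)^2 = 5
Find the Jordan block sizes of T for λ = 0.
Block sizes for λ = 0: [2, 1, 1, 1]

From the dimensions of kernels of powers, the number of Jordan blocks of size at least j is d_j − d_{j−1} where d_j = dim ker(N^j) (with d_0 = 0). Computing the differences gives [4, 1].
The number of blocks of size exactly k is (#blocks of size ≥ k) − (#blocks of size ≥ k + 1), so the partition is: 3 block(s) of size 1, 1 block(s) of size 2.
In nonincreasing order the block sizes are [2, 1, 1, 1].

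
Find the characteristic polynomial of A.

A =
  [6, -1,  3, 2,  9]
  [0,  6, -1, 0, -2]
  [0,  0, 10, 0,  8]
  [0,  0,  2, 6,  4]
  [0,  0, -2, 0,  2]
x^5 - 30*x^4 + 360*x^3 - 2160*x^2 + 6480*x - 7776

Expanding det(x·I − A) (e.g. by cofactor expansion or by noting that A is similar to its Jordan form J, which has the same characteristic polynomial as A) gives
  χ_A(x) = x^5 - 30*x^4 + 360*x^3 - 2160*x^2 + 6480*x - 7776
which factors as (x - 6)^5. The eigenvalues (with algebraic multiplicities) are λ = 6 with multiplicity 5.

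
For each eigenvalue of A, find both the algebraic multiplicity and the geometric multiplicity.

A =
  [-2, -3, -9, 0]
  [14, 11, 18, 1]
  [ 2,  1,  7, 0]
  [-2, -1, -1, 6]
λ = 4: alg = 1, geom = 1; λ = 6: alg = 3, geom = 1

Step 1 — factor the characteristic polynomial to read off the algebraic multiplicities:
  χ_A(x) = (x - 6)^3*(x - 4)

Step 2 — compute geometric multiplicities via the rank-nullity identity g(λ) = n − rank(A − λI):
  rank(A − (4)·I) = 3, so dim ker(A − (4)·I) = n − 3 = 1
  rank(A − (6)·I) = 3, so dim ker(A − (6)·I) = n − 3 = 1

Summary:
  λ = 4: algebraic multiplicity = 1, geometric multiplicity = 1
  λ = 6: algebraic multiplicity = 3, geometric multiplicity = 1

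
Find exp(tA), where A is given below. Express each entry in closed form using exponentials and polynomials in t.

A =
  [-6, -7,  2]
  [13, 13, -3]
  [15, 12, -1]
e^{tA} =
  [3*t^2*exp(2*t)/2 - 8*t*exp(2*t) + exp(2*t), 3*t^2*exp(2*t)/2 - 7*t*exp(2*t), -t^2*exp(2*t)/2 + 2*t*exp(2*t)]
  [-3*t^2*exp(2*t) + 13*t*exp(2*t), -3*t^2*exp(2*t) + 11*t*exp(2*t) + exp(2*t), t^2*exp(2*t) - 3*t*exp(2*t)]
  [-9*t^2*exp(2*t)/2 + 15*t*exp(2*t), -9*t^2*exp(2*t)/2 + 12*t*exp(2*t), 3*t^2*exp(2*t)/2 - 3*t*exp(2*t) + exp(2*t)]

Strategy: write A = P · J · P⁻¹ where J is a Jordan canonical form, so e^{tA} = P · e^{tJ} · P⁻¹, and e^{tJ} can be computed block-by-block.

A has Jordan form
J =
  [2, 1, 0]
  [0, 2, 1]
  [0, 0, 2]
(up to reordering of blocks).

Per-block formulas:
  For a 3×3 Jordan block J_3(2): exp(t · J_3(2)) = e^(2t)·(I + t·N + (t^2/2)·N^2), where N is the 3×3 nilpotent shift.

After assembling e^{tJ} and conjugating by P, we get:

e^{tA} =
  [3*t^2*exp(2*t)/2 - 8*t*exp(2*t) + exp(2*t), 3*t^2*exp(2*t)/2 - 7*t*exp(2*t), -t^2*exp(2*t)/2 + 2*t*exp(2*t)]
  [-3*t^2*exp(2*t) + 13*t*exp(2*t), -3*t^2*exp(2*t) + 11*t*exp(2*t) + exp(2*t), t^2*exp(2*t) - 3*t*exp(2*t)]
  [-9*t^2*exp(2*t)/2 + 15*t*exp(2*t), -9*t^2*exp(2*t)/2 + 12*t*exp(2*t), 3*t^2*exp(2*t)/2 - 3*t*exp(2*t) + exp(2*t)]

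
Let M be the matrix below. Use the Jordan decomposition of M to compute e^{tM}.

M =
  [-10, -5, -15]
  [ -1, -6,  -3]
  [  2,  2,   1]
e^{tM} =
  [-5*t*exp(-5*t) + exp(-5*t), -5*t*exp(-5*t), -15*t*exp(-5*t)]
  [-t*exp(-5*t), -t*exp(-5*t) + exp(-5*t), -3*t*exp(-5*t)]
  [2*t*exp(-5*t), 2*t*exp(-5*t), 6*t*exp(-5*t) + exp(-5*t)]

Strategy: write M = P · J · P⁻¹ where J is a Jordan canonical form, so e^{tM} = P · e^{tJ} · P⁻¹, and e^{tJ} can be computed block-by-block.

M has Jordan form
J =
  [-5,  1,  0]
  [ 0, -5,  0]
  [ 0,  0, -5]
(up to reordering of blocks).

Per-block formulas:
  For a 2×2 Jordan block J_2(-5): exp(t · J_2(-5)) = e^(-5t)·(I + t·N), where N is the 2×2 nilpotent shift.
  For a 1×1 block at λ = -5: exp(t · [-5]) = [e^(-5t)].

After assembling e^{tJ} and conjugating by P, we get:

e^{tM} =
  [-5*t*exp(-5*t) + exp(-5*t), -5*t*exp(-5*t), -15*t*exp(-5*t)]
  [-t*exp(-5*t), -t*exp(-5*t) + exp(-5*t), -3*t*exp(-5*t)]
  [2*t*exp(-5*t), 2*t*exp(-5*t), 6*t*exp(-5*t) + exp(-5*t)]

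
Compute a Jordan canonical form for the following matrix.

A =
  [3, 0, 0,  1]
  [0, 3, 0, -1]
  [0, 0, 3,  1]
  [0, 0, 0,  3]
J_2(3) ⊕ J_1(3) ⊕ J_1(3)

The characteristic polynomial is
  det(x·I − A) = x^4 - 12*x^3 + 54*x^2 - 108*x + 81 = (x - 3)^4

Eigenvalues and multiplicities (the geometric multiplicity of λ is n − rank(A − λI), which equals the number of Jordan blocks for λ):
  λ = 3: algebraic multiplicity = 4, geometric multiplicity = 3

Determining the block sizes for each eigenvalue:
  λ = 3: 3 blocks summing to 4 forces exactly one block of size 2 and the rest size 1 → block sizes [2, 1, 1]

Assembling the blocks gives a Jordan form
J =
  [3, 1, 0, 0]
  [0, 3, 0, 0]
  [0, 0, 3, 0]
  [0, 0, 0, 3]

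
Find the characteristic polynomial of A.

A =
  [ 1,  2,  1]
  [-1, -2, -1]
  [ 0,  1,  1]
x^3

Expanding det(x·I − A) (e.g. by cofactor expansion or by noting that A is similar to its Jordan form J, which has the same characteristic polynomial as A) gives
  χ_A(x) = x^3
which factors as x^3. The eigenvalues (with algebraic multiplicities) are λ = 0 with multiplicity 3.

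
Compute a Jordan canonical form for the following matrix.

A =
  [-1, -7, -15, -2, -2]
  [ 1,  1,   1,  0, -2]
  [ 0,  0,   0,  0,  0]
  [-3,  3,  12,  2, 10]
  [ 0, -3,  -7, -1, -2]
J_3(0) ⊕ J_2(0)

The characteristic polynomial is
  det(x·I − A) = x^5

Eigenvalues and multiplicities (the geometric multiplicity of λ is n − rank(A − λI), which equals the number of Jordan blocks for λ):
  λ = 0: algebraic multiplicity = 5, geometric multiplicity = 2

Determining the block sizes for each eigenvalue:
  λ = 0: with am = 5 and gm = 2, the partition is not yet determined (e.g. several partitions of 5 into 2 parts exist). Let N = A − (0)·I. Computing rank(N^1) = 3, rank(N^2) = 1, rank(N^3) = 0; the number of blocks of size ≥ j is rank(N^{j−1}) − rank(N^j), giving [2, 2, 1]. So we have 1 block(s) of size 3, 1 block(s) of size 2 → block sizes [3, 2]

Assembling the blocks gives a Jordan form
J =
  [0, 1, 0, 0, 0]
  [0, 0, 1, 0, 0]
  [0, 0, 0, 0, 0]
  [0, 0, 0, 0, 1]
  [0, 0, 0, 0, 0]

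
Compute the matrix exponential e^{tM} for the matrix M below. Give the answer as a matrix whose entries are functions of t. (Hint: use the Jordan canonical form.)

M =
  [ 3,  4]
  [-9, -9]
e^{tM} =
  [6*t*exp(-3*t) + exp(-3*t), 4*t*exp(-3*t)]
  [-9*t*exp(-3*t), -6*t*exp(-3*t) + exp(-3*t)]

Strategy: write M = P · J · P⁻¹ where J is a Jordan canonical form, so e^{tM} = P · e^{tJ} · P⁻¹, and e^{tJ} can be computed block-by-block.

M has Jordan form
J =
  [-3,  1]
  [ 0, -3]
(up to reordering of blocks).

Per-block formulas:
  For a 2×2 Jordan block J_2(-3): exp(t · J_2(-3)) = e^(-3t)·(I + t·N), where N is the 2×2 nilpotent shift.

After assembling e^{tJ} and conjugating by P, we get:

e^{tM} =
  [6*t*exp(-3*t) + exp(-3*t), 4*t*exp(-3*t)]
  [-9*t*exp(-3*t), -6*t*exp(-3*t) + exp(-3*t)]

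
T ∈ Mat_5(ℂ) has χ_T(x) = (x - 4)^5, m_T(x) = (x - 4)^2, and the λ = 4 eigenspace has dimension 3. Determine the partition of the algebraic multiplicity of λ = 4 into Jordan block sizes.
Block sizes for λ = 4: [2, 2, 1]

Step 1 — from the characteristic polynomial, algebraic multiplicity of λ = 4 is 5. From dim ker(T − (4)·I) = 3, there are exactly 3 Jordan blocks for λ = 4.
Step 2 — from the minimal polynomial, the factor (x − 4)^2 tells us the largest block for λ = 4 has size 2.
Step 3 — with total size 5, 3 blocks, and largest block 2, the block sizes (in nonincreasing order) are [2, 2, 1].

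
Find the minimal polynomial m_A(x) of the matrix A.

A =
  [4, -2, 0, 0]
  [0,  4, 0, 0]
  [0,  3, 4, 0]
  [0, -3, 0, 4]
x^2 - 8*x + 16

The characteristic polynomial is χ_A(x) = (x - 4)^4, so the eigenvalues are known. The minimal polynomial is
  m_A(x) = Π_λ (x − λ)^{k_λ}
where k_λ is the size of the *largest* Jordan block for λ (equivalently, the smallest k with (A − λI)^k v = 0 for every generalised eigenvector v of λ).

  λ = 4: largest Jordan block has size 2, contributing (x − 4)^2

So m_A(x) = (x - 4)^2 = x^2 - 8*x + 16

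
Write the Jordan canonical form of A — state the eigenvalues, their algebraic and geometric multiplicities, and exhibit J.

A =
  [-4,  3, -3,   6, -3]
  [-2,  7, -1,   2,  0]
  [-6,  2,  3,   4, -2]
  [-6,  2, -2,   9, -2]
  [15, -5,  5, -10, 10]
J_3(5) ⊕ J_1(5) ⊕ J_1(5)

The characteristic polynomial is
  det(x·I − A) = x^5 - 25*x^4 + 250*x^3 - 1250*x^2 + 3125*x - 3125 = (x - 5)^5

Eigenvalues and multiplicities (the geometric multiplicity of λ is n − rank(A − λI), which equals the number of Jordan blocks for λ):
  λ = 5: algebraic multiplicity = 5, geometric multiplicity = 3

Determining the block sizes for each eigenvalue:
  λ = 5: with am = 5 and gm = 3, the partition is not yet determined (e.g. several partitions of 5 into 3 parts exist). Let N = A − (5)·I. Computing rank(N^1) = 2, rank(N^2) = 1, rank(N^3) = 0; the number of blocks of size ≥ j is rank(N^{j−1}) − rank(N^j), giving [3, 1, 1]. So we have 1 block(s) of size 3, 2 block(s) of size 1 → block sizes [3, 1, 1]

Assembling the blocks gives a Jordan form
J =
  [5, 1, 0, 0, 0]
  [0, 5, 1, 0, 0]
  [0, 0, 5, 0, 0]
  [0, 0, 0, 5, 0]
  [0, 0, 0, 0, 5]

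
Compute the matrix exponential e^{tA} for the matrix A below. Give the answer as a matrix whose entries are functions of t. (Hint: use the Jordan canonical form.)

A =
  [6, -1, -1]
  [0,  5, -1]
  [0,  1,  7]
e^{tA} =
  [exp(6*t), -t*exp(6*t), -t*exp(6*t)]
  [0, -t*exp(6*t) + exp(6*t), -t*exp(6*t)]
  [0, t*exp(6*t), t*exp(6*t) + exp(6*t)]

Strategy: write A = P · J · P⁻¹ where J is a Jordan canonical form, so e^{tA} = P · e^{tJ} · P⁻¹, and e^{tJ} can be computed block-by-block.

A has Jordan form
J =
  [6, 1, 0]
  [0, 6, 0]
  [0, 0, 6]
(up to reordering of blocks).

Per-block formulas:
  For a 2×2 Jordan block J_2(6): exp(t · J_2(6)) = e^(6t)·(I + t·N), where N is the 2×2 nilpotent shift.
  For a 1×1 block at λ = 6: exp(t · [6]) = [e^(6t)].

After assembling e^{tJ} and conjugating by P, we get:

e^{tA} =
  [exp(6*t), -t*exp(6*t), -t*exp(6*t)]
  [0, -t*exp(6*t) + exp(6*t), -t*exp(6*t)]
  [0, t*exp(6*t), t*exp(6*t) + exp(6*t)]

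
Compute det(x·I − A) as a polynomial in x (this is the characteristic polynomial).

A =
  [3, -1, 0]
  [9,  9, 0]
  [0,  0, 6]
x^3 - 18*x^2 + 108*x - 216

Expanding det(x·I − A) (e.g. by cofactor expansion or by noting that A is similar to its Jordan form J, which has the same characteristic polynomial as A) gives
  χ_A(x) = x^3 - 18*x^2 + 108*x - 216
which factors as (x - 6)^3. The eigenvalues (with algebraic multiplicities) are λ = 6 with multiplicity 3.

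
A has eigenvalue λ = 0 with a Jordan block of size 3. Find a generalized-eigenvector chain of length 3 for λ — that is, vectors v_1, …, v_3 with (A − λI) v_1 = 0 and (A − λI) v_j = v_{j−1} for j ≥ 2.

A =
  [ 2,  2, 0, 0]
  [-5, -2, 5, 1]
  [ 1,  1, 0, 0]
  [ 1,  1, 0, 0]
A Jordan chain for λ = 0 of length 3:
v_1 = (-6, 6, -3, -3)ᵀ
v_2 = (2, -5, 1, 1)ᵀ
v_3 = (1, 0, 0, 0)ᵀ

Let N = A − (0)·I. We want v_3 with N^3 v_3 = 0 but N^2 v_3 ≠ 0; then v_{j-1} := N · v_j for j = 3, …, 2.

Pick v_3 = (1, 0, 0, 0)ᵀ.
Then v_2 = N · v_3 = (2, -5, 1, 1)ᵀ.
Then v_1 = N · v_2 = (-6, 6, -3, -3)ᵀ.

Sanity check: (A − (0)·I) v_1 = (0, 0, 0, 0)ᵀ = 0. ✓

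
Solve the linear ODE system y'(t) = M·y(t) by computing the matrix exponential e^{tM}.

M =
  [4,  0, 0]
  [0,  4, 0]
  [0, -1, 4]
e^{tM} =
  [exp(4*t), 0, 0]
  [0, exp(4*t), 0]
  [0, -t*exp(4*t), exp(4*t)]

Strategy: write M = P · J · P⁻¹ where J is a Jordan canonical form, so e^{tM} = P · e^{tJ} · P⁻¹, and e^{tJ} can be computed block-by-block.

M has Jordan form
J =
  [4, 1, 0]
  [0, 4, 0]
  [0, 0, 4]
(up to reordering of blocks).

Per-block formulas:
  For a 2×2 Jordan block J_2(4): exp(t · J_2(4)) = e^(4t)·(I + t·N), where N is the 2×2 nilpotent shift.
  For a 1×1 block at λ = 4: exp(t · [4]) = [e^(4t)].

After assembling e^{tJ} and conjugating by P, we get:

e^{tM} =
  [exp(4*t), 0, 0]
  [0, exp(4*t), 0]
  [0, -t*exp(4*t), exp(4*t)]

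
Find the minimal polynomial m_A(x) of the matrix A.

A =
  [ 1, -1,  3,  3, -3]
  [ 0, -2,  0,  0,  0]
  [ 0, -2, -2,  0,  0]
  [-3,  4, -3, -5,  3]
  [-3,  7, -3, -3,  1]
x^3 + 3*x^2 - 4

The characteristic polynomial is χ_A(x) = (x - 1)*(x + 2)^4, so the eigenvalues are known. The minimal polynomial is
  m_A(x) = Π_λ (x − λ)^{k_λ}
where k_λ is the size of the *largest* Jordan block for λ (equivalently, the smallest k with (A − λI)^k v = 0 for every generalised eigenvector v of λ).

  λ = -2: largest Jordan block has size 2, contributing (x + 2)^2
  λ = 1: largest Jordan block has size 1, contributing (x − 1)

So m_A(x) = (x - 1)*(x + 2)^2 = x^3 + 3*x^2 - 4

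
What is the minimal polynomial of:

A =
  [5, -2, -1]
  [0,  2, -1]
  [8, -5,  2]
x^3 - 9*x^2 + 27*x - 27

The characteristic polynomial is χ_A(x) = (x - 3)^3, so the eigenvalues are known. The minimal polynomial is
  m_A(x) = Π_λ (x − λ)^{k_λ}
where k_λ is the size of the *largest* Jordan block for λ (equivalently, the smallest k with (A − λI)^k v = 0 for every generalised eigenvector v of λ).

  λ = 3: largest Jordan block has size 3, contributing (x − 3)^3

So m_A(x) = (x - 3)^3 = x^3 - 9*x^2 + 27*x - 27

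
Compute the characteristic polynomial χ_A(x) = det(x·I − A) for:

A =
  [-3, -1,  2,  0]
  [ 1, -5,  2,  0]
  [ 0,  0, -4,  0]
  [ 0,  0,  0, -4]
x^4 + 16*x^3 + 96*x^2 + 256*x + 256

Expanding det(x·I − A) (e.g. by cofactor expansion or by noting that A is similar to its Jordan form J, which has the same characteristic polynomial as A) gives
  χ_A(x) = x^4 + 16*x^3 + 96*x^2 + 256*x + 256
which factors as (x + 4)^4. The eigenvalues (with algebraic multiplicities) are λ = -4 with multiplicity 4.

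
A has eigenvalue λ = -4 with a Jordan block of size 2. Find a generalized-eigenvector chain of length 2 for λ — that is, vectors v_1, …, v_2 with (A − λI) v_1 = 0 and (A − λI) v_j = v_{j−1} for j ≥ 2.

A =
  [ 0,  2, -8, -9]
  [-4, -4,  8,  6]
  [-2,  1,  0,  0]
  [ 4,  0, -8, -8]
A Jordan chain for λ = -4 of length 2:
v_1 = (2, 0, 1, 0)ᵀ
v_2 = (0, 1, 0, 0)ᵀ

Let N = A − (-4)·I. We want v_2 with N^2 v_2 = 0 but N^1 v_2 ≠ 0; then v_{j-1} := N · v_j for j = 2, …, 2.

Pick v_2 = (0, 1, 0, 0)ᵀ.
Then v_1 = N · v_2 = (2, 0, 1, 0)ᵀ.

Sanity check: (A − (-4)·I) v_1 = (0, 0, 0, 0)ᵀ = 0. ✓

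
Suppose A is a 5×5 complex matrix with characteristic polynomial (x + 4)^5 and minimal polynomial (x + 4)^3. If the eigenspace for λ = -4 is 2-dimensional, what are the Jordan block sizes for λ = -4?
Block sizes for λ = -4: [3, 2]

Step 1 — from the characteristic polynomial, algebraic multiplicity of λ = -4 is 5. From dim ker(A − (-4)·I) = 2, there are exactly 2 Jordan blocks for λ = -4.
Step 2 — from the minimal polynomial, the factor (x + 4)^3 tells us the largest block for λ = -4 has size 3.
Step 3 — with total size 5, 2 blocks, and largest block 3, the block sizes (in nonincreasing order) are [3, 2].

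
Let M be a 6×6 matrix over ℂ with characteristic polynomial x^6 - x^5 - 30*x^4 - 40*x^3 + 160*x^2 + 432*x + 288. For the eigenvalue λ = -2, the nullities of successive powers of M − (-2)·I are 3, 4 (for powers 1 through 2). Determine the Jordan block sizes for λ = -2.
Block sizes for λ = -2: [2, 1, 1]

From the dimensions of kernels of powers, the number of Jordan blocks of size at least j is d_j − d_{j−1} where d_j = dim ker(N^j) (with d_0 = 0). Computing the differences gives [3, 1].
The number of blocks of size exactly k is (#blocks of size ≥ k) − (#blocks of size ≥ k + 1), so the partition is: 2 block(s) of size 1, 1 block(s) of size 2.
In nonincreasing order the block sizes are [2, 1, 1].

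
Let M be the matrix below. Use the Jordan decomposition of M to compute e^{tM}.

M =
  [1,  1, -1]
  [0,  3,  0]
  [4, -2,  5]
e^{tM} =
  [-2*t*exp(3*t) + exp(3*t), t*exp(3*t), -t*exp(3*t)]
  [0, exp(3*t), 0]
  [4*t*exp(3*t), -2*t*exp(3*t), 2*t*exp(3*t) + exp(3*t)]

Strategy: write M = P · J · P⁻¹ where J is a Jordan canonical form, so e^{tM} = P · e^{tJ} · P⁻¹, and e^{tJ} can be computed block-by-block.

M has Jordan form
J =
  [3, 1, 0]
  [0, 3, 0]
  [0, 0, 3]
(up to reordering of blocks).

Per-block formulas:
  For a 2×2 Jordan block J_2(3): exp(t · J_2(3)) = e^(3t)·(I + t·N), where N is the 2×2 nilpotent shift.
  For a 1×1 block at λ = 3: exp(t · [3]) = [e^(3t)].

After assembling e^{tJ} and conjugating by P, we get:

e^{tM} =
  [-2*t*exp(3*t) + exp(3*t), t*exp(3*t), -t*exp(3*t)]
  [0, exp(3*t), 0]
  [4*t*exp(3*t), -2*t*exp(3*t), 2*t*exp(3*t) + exp(3*t)]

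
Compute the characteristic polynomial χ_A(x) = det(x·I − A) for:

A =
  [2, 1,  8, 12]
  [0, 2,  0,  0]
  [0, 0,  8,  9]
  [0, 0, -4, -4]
x^4 - 8*x^3 + 24*x^2 - 32*x + 16

Expanding det(x·I − A) (e.g. by cofactor expansion or by noting that A is similar to its Jordan form J, which has the same characteristic polynomial as A) gives
  χ_A(x) = x^4 - 8*x^3 + 24*x^2 - 32*x + 16
which factors as (x - 2)^4. The eigenvalues (with algebraic multiplicities) are λ = 2 with multiplicity 4.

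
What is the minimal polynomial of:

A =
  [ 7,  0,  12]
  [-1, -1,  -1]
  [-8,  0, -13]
x^3 + 7*x^2 + 11*x + 5

The characteristic polynomial is χ_A(x) = (x + 1)^2*(x + 5), so the eigenvalues are known. The minimal polynomial is
  m_A(x) = Π_λ (x − λ)^{k_λ}
where k_λ is the size of the *largest* Jordan block for λ (equivalently, the smallest k with (A − λI)^k v = 0 for every generalised eigenvector v of λ).

  λ = -5: largest Jordan block has size 1, contributing (x + 5)
  λ = -1: largest Jordan block has size 2, contributing (x + 1)^2

So m_A(x) = (x + 1)^2*(x + 5) = x^3 + 7*x^2 + 11*x + 5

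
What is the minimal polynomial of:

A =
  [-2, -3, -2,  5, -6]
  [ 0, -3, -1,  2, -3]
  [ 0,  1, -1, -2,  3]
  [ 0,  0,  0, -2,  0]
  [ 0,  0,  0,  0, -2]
x^3 + 6*x^2 + 12*x + 8

The characteristic polynomial is χ_A(x) = (x + 2)^5, so the eigenvalues are known. The minimal polynomial is
  m_A(x) = Π_λ (x − λ)^{k_λ}
where k_λ is the size of the *largest* Jordan block for λ (equivalently, the smallest k with (A − λI)^k v = 0 for every generalised eigenvector v of λ).

  λ = -2: largest Jordan block has size 3, contributing (x + 2)^3

So m_A(x) = (x + 2)^3 = x^3 + 6*x^2 + 12*x + 8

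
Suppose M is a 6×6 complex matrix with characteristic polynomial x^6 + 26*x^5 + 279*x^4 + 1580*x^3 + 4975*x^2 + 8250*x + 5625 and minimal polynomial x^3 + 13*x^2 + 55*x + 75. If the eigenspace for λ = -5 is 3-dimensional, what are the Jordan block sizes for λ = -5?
Block sizes for λ = -5: [2, 1, 1]

Step 1 — from the characteristic polynomial, algebraic multiplicity of λ = -5 is 4. From dim ker(M − (-5)·I) = 3, there are exactly 3 Jordan blocks for λ = -5.
Step 2 — from the minimal polynomial, the factor (x + 5)^2 tells us the largest block for λ = -5 has size 2.
Step 3 — with total size 4, 3 blocks, and largest block 2, the block sizes (in nonincreasing order) are [2, 1, 1].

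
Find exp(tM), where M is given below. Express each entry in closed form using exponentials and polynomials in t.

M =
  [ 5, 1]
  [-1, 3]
e^{tM} =
  [t*exp(4*t) + exp(4*t), t*exp(4*t)]
  [-t*exp(4*t), -t*exp(4*t) + exp(4*t)]

Strategy: write M = P · J · P⁻¹ where J is a Jordan canonical form, so e^{tM} = P · e^{tJ} · P⁻¹, and e^{tJ} can be computed block-by-block.

M has Jordan form
J =
  [4, 1]
  [0, 4]
(up to reordering of blocks).

Per-block formulas:
  For a 2×2 Jordan block J_2(4): exp(t · J_2(4)) = e^(4t)·(I + t·N), where N is the 2×2 nilpotent shift.

After assembling e^{tJ} and conjugating by P, we get:

e^{tM} =
  [t*exp(4*t) + exp(4*t), t*exp(4*t)]
  [-t*exp(4*t), -t*exp(4*t) + exp(4*t)]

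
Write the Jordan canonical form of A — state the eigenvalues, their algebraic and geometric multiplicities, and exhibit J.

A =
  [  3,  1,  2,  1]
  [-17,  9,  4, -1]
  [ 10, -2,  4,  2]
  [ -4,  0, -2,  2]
J_2(4) ⊕ J_1(4) ⊕ J_1(6)

The characteristic polynomial is
  det(x·I − A) = x^4 - 18*x^3 + 120*x^2 - 352*x + 384 = (x - 6)*(x - 4)^3

Eigenvalues and multiplicities (the geometric multiplicity of λ is n − rank(A − λI), which equals the number of Jordan blocks for λ):
  λ = 4: algebraic multiplicity = 3, geometric multiplicity = 2
  λ = 6: algebraic multiplicity = 1, geometric multiplicity = 1

Determining the block sizes for each eigenvalue:
  λ = 4: 2 blocks summing to 3 forces exactly one block of size 2 and the rest size 1 → block sizes [2, 1]
  λ = 6: one block (gm = 1), so the single block has size am = 1 → block sizes [1]

Assembling the blocks gives a Jordan form
J =
  [4, 1, 0, 0]
  [0, 4, 0, 0]
  [0, 0, 4, 0]
  [0, 0, 0, 6]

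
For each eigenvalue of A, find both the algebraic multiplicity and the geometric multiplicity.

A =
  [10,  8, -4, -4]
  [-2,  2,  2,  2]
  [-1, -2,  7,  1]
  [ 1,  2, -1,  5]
λ = 6: alg = 4, geom = 3

Step 1 — factor the characteristic polynomial to read off the algebraic multiplicities:
  χ_A(x) = (x - 6)^4

Step 2 — compute geometric multiplicities via the rank-nullity identity g(λ) = n − rank(A − λI):
  rank(A − (6)·I) = 1, so dim ker(A − (6)·I) = n − 1 = 3

Summary:
  λ = 6: algebraic multiplicity = 4, geometric multiplicity = 3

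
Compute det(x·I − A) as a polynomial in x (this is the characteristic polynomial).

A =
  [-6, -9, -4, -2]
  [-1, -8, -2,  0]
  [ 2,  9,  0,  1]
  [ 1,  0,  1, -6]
x^4 + 20*x^3 + 150*x^2 + 500*x + 625

Expanding det(x·I − A) (e.g. by cofactor expansion or by noting that A is similar to its Jordan form J, which has the same characteristic polynomial as A) gives
  χ_A(x) = x^4 + 20*x^3 + 150*x^2 + 500*x + 625
which factors as (x + 5)^4. The eigenvalues (with algebraic multiplicities) are λ = -5 with multiplicity 4.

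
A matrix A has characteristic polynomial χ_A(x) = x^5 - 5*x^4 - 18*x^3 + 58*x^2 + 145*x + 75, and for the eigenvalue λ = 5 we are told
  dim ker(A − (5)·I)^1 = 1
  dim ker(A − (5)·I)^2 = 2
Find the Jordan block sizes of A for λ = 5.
Block sizes for λ = 5: [2]

From the dimensions of kernels of powers, the number of Jordan blocks of size at least j is d_j − d_{j−1} where d_j = dim ker(N^j) (with d_0 = 0). Computing the differences gives [1, 1].
The number of blocks of size exactly k is (#blocks of size ≥ k) − (#blocks of size ≥ k + 1), so the partition is: 1 block(s) of size 2.
In nonincreasing order the block sizes are [2].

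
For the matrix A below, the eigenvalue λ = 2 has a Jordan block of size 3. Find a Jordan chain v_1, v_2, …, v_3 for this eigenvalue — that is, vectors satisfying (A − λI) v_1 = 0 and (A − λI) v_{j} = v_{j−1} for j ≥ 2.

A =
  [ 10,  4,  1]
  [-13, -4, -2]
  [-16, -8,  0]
A Jordan chain for λ = 2 of length 3:
v_1 = (-4, 6, 8)ᵀ
v_2 = (8, -13, -16)ᵀ
v_3 = (1, 0, 0)ᵀ

Let N = A − (2)·I. We want v_3 with N^3 v_3 = 0 but N^2 v_3 ≠ 0; then v_{j-1} := N · v_j for j = 3, …, 2.

Pick v_3 = (1, 0, 0)ᵀ.
Then v_2 = N · v_3 = (8, -13, -16)ᵀ.
Then v_1 = N · v_2 = (-4, 6, 8)ᵀ.

Sanity check: (A − (2)·I) v_1 = (0, 0, 0)ᵀ = 0. ✓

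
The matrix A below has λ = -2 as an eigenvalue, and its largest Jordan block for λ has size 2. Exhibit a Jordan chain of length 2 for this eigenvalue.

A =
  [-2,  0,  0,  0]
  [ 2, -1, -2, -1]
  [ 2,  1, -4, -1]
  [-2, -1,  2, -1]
A Jordan chain for λ = -2 of length 2:
v_1 = (0, 2, 2, -2)ᵀ
v_2 = (1, 0, 0, 0)ᵀ

Let N = A − (-2)·I. We want v_2 with N^2 v_2 = 0 but N^1 v_2 ≠ 0; then v_{j-1} := N · v_j for j = 2, …, 2.

Pick v_2 = (1, 0, 0, 0)ᵀ.
Then v_1 = N · v_2 = (0, 2, 2, -2)ᵀ.

Sanity check: (A − (-2)·I) v_1 = (0, 0, 0, 0)ᵀ = 0. ✓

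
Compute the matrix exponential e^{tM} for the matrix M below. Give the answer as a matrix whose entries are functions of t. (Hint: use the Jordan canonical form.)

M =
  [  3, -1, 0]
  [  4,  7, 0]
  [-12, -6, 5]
e^{tM} =
  [-2*t*exp(5*t) + exp(5*t), -t*exp(5*t), 0]
  [4*t*exp(5*t), 2*t*exp(5*t) + exp(5*t), 0]
  [-12*t*exp(5*t), -6*t*exp(5*t), exp(5*t)]

Strategy: write M = P · J · P⁻¹ where J is a Jordan canonical form, so e^{tM} = P · e^{tJ} · P⁻¹, and e^{tJ} can be computed block-by-block.

M has Jordan form
J =
  [5, 1, 0]
  [0, 5, 0]
  [0, 0, 5]
(up to reordering of blocks).

Per-block formulas:
  For a 1×1 block at λ = 5: exp(t · [5]) = [e^(5t)].
  For a 2×2 Jordan block J_2(5): exp(t · J_2(5)) = e^(5t)·(I + t·N), where N is the 2×2 nilpotent shift.

After assembling e^{tJ} and conjugating by P, we get:

e^{tM} =
  [-2*t*exp(5*t) + exp(5*t), -t*exp(5*t), 0]
  [4*t*exp(5*t), 2*t*exp(5*t) + exp(5*t), 0]
  [-12*t*exp(5*t), -6*t*exp(5*t), exp(5*t)]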